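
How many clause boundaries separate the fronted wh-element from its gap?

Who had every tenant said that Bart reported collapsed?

"who" is extracted from the subject of "collapsed".
Boundaries crossed, outermost first: [that], [Ø] — 2 in total.

2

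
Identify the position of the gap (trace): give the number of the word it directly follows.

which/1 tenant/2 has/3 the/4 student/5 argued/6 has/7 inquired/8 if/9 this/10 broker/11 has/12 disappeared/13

The displaced element is "which tenant" (word 2).
It is linked across 1 clause boundary (Ø).
It functions as the subject of "inquired", so the gap sits immediately after word 6 ("argued").
Base order: The student has argued that which tenant has inquired if this broker has disappeared.

6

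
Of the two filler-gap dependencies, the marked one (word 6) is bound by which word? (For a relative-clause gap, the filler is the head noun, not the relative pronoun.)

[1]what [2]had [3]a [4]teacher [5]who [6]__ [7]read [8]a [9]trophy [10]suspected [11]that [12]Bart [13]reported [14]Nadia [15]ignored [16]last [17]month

4

The marked gap is inside the relative clause, the subject of "read".
Its filler is the head noun "teacher" (via "who"), at word 4.
(The other dependency links word 1 to a gap after word 15.)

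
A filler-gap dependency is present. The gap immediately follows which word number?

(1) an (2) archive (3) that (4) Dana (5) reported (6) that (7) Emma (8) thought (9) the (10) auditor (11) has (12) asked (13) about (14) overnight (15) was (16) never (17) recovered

13

The displaced element is "an archive" (word 2).
It is linked across 2 clause boundaries (that → Ø).
It functions as the object of the preposition "about" of "asked", so the gap sits immediately after word 13 ("about").
Base order: Dana reported that Emma thought the auditor has asked about an archive overnight.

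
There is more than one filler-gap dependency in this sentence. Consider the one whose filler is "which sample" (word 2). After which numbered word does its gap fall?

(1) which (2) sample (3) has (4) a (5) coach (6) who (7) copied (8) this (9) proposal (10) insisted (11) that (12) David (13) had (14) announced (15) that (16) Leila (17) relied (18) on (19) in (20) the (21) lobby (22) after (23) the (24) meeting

18

The displaced element is "which sample" (word 2).
It is linked across 2 clause boundaries (that → that).
It functions as the object of the preposition "on" of "relied", so the gap sits immediately after word 18 ("on").
Base order: A coach who copied this proposal has insisted that David had announced that Leila relied on which sample in the lobby after the meeting.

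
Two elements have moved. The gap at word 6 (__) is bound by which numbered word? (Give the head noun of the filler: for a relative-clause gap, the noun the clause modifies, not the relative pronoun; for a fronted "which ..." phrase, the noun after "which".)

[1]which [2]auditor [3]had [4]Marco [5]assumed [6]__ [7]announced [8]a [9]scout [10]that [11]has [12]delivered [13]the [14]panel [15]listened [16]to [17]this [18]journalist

The marked gap is the subject of "announced".
Its filler is the fronted wh-phrase "which auditor", at word 2.
(The other dependency links word 9 to a gap after word 10.)

2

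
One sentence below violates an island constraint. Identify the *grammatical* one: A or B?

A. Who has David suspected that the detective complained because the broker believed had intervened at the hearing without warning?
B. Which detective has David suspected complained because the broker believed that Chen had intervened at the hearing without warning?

In A, the wh-phrase is extracted from inside an adjunct island (introduced by "because"), which blocks movement.
In B, the extraction path crosses only that-complement boundaries, which are transparent.
So B is grammatical.

B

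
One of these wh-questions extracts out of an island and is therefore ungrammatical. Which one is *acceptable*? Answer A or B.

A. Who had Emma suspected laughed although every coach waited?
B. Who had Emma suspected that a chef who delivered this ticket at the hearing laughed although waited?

In B, the wh-phrase is extracted from inside an adjunct island (introduced by "although"), which blocks movement.
In A, the extraction path crosses only that-complement boundaries, which are transparent.
So A is grammatical.

A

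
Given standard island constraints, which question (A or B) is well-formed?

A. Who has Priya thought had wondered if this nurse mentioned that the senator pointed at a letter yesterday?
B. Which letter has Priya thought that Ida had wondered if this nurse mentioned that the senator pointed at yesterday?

A

In B, the wh-phrase is extracted from inside a wh-island (introduced by "if"), which blocks movement.
In A, the extraction path crosses only that-complement boundaries, which are transparent.
So A is grammatical.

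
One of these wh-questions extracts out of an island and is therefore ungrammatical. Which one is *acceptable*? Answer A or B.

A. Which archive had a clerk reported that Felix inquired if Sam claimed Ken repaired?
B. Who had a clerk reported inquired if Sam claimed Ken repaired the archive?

In A, the wh-phrase is extracted from inside a wh-island (introduced by "if"), which blocks movement.
In B, the extraction path crosses only that-complement boundaries, which are transparent.
So B is grammatical.

B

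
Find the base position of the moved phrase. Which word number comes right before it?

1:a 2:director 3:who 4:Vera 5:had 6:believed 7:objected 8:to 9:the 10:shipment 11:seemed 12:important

The displaced element is "a director" (word 2).
It is linked across 1 clause boundary (Ø).
It functions as the subject of "objected", so the gap sits immediately after word 6 ("believed").
Base order: Vera had believed a director objected to the shipment.

6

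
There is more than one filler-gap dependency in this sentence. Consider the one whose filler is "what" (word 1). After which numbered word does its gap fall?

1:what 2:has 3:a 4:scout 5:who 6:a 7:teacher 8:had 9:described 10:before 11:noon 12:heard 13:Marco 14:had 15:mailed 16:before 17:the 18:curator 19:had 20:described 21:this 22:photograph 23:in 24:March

15

The displaced element is "what" (word 1).
It is linked across 1 clause boundary (Ø).
It functions as the direct object of "mailed", so the gap sits immediately after word 15 ("mailed").
Base order: A scout who a teacher had described before noon has heard Marco had mailed what before the curator had described this photograph in March.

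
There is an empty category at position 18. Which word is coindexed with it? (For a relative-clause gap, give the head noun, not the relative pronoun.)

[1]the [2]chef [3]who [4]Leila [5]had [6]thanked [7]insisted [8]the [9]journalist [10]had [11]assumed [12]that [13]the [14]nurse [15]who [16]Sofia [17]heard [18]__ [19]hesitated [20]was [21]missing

The gap at 18 is the subject of "hesitated", inside a relative clause.
The relative pronoun is "who" (word 15); it is bound by the head noun immediately before it.
Its filler is the head noun "nurse", at word 14.

14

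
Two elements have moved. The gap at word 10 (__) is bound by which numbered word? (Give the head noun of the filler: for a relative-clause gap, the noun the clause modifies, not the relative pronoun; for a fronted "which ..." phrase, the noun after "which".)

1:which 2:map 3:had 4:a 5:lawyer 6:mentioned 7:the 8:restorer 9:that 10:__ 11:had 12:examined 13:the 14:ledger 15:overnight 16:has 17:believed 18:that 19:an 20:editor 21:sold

8

The marked gap is inside the relative clause, the subject of "examined".
Its filler is the head noun "restorer" (via "that"), at word 8.
(The other dependency links word 2 to a gap after word 21.)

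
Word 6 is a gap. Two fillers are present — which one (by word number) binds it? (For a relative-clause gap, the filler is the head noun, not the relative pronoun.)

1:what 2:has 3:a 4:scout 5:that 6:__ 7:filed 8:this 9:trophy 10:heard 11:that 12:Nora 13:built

The marked gap is inside the relative clause, the subject of "filed".
Its filler is the head noun "scout" (via "that"), at word 4.
(The other dependency links word 1 to a gap after word 13.)

4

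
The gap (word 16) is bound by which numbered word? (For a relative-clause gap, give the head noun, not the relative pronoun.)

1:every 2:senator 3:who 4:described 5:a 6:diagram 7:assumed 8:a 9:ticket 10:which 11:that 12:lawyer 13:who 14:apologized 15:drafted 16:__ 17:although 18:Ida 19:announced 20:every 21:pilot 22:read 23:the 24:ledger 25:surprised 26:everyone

9

The gap at 16 is the object of "drafted", inside a relative clause.
The relative pronoun is "which" (word 10); it is bound by the head noun immediately before it.
Its filler is the head noun "ticket", at word 9.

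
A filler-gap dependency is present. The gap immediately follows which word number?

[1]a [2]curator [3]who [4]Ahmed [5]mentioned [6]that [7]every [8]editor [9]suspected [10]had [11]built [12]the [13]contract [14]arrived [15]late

9

The displaced element is "a curator" (word 2).
It is linked across 2 clause boundaries (that → Ø).
It functions as the subject of "built", so the gap sits immediately after word 9 ("suspected").
Base order: Ahmed mentioned that every editor suspected that a curator had built the contract.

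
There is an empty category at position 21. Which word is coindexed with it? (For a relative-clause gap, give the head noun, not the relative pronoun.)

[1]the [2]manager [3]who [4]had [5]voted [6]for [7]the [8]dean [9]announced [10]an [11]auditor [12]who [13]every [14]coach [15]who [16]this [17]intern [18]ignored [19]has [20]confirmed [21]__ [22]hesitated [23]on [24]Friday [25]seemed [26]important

The gap at 21 is the subject of "hesitated", inside a relative clause.
The relative pronoun is "who" (word 12); it is bound by the head noun immediately before it.
Its filler is the head noun "auditor", at word 11.

11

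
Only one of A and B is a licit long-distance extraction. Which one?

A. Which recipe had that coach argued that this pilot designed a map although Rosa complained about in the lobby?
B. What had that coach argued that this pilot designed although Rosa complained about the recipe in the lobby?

B

In A, the wh-phrase is extracted from inside an adjunct island (introduced by "although"), which blocks movement.
In B, the extraction path crosses only that-complement boundaries, which are transparent.
So B is grammatical.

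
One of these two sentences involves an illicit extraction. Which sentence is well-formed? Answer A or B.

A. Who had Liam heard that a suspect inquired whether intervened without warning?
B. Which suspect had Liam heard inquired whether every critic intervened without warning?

In A, the wh-phrase is extracted from inside a wh-island (introduced by "whether"), which blocks movement.
In B, the extraction path crosses only that-complement boundaries, which are transparent.
So B is grammatical.

B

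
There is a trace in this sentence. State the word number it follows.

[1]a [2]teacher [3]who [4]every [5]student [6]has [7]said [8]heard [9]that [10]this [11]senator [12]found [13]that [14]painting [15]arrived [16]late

The displaced element is "a teacher" (word 2).
It is linked across 1 clause boundary (Ø).
It functions as the subject of "heard", so the gap sits immediately after word 7 ("said").
Base order: Every student has said that a teacher heard that this senator found that painting.

7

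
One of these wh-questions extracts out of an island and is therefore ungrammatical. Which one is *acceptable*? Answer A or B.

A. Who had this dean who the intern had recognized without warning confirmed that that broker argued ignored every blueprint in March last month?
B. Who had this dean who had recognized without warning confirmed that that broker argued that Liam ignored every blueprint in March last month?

In B, the wh-phrase is extracted from inside a complex-NP island (relative clause) (introduced by "who"), which blocks movement.
In A, the extraction path crosses only that-complement boundaries, which are transparent.
So A is grammatical.

A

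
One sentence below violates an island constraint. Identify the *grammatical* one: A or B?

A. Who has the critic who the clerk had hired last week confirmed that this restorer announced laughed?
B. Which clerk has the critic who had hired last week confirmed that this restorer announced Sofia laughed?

A

In B, the wh-phrase is extracted from inside a complex-NP island (relative clause) (introduced by "who"), which blocks movement.
In A, the extraction path crosses only that-complement boundaries, which are transparent.
So A is grammatical.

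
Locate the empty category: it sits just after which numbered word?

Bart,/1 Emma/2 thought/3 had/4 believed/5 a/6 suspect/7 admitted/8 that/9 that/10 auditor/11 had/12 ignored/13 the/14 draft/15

The displaced element is "Bart" (word 1).
It is linked across 1 clause boundary (Ø).
It functions as the subject of "believed", so the gap sits immediately after word 3 ("thought").
Base order: Emma thought Bart had believed a suspect admitted that that auditor had ignored the draft.

3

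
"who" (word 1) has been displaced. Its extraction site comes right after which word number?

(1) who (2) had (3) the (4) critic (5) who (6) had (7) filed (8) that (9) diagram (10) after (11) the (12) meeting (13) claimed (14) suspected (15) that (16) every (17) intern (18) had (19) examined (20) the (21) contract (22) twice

13

The displaced element is "who" (word 1).
It is linked across 1 clause boundary (Ø).
It functions as the subject of "suspected", so the gap sits immediately after word 13 ("claimed").
Base order: The critic who had filed that diagram after the meeting had claimed that who suspected that every intern had examined the contract twice.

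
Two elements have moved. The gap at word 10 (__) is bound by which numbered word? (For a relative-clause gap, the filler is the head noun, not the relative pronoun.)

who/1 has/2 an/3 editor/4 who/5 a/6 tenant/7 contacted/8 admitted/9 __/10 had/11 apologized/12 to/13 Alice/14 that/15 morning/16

1

The marked gap is the subject of "apologized".
Its filler is the fronted wh-phrase "who", at word 1.
(The other dependency links word 4 to a gap after word 8.)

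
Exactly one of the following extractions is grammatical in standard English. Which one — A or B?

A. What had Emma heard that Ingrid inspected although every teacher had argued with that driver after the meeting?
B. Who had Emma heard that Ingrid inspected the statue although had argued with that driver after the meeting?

A

In B, the wh-phrase is extracted from inside an adjunct island (introduced by "although"), which blocks movement.
In A, the extraction path crosses only that-complement boundaries, which are transparent.
So A is grammatical.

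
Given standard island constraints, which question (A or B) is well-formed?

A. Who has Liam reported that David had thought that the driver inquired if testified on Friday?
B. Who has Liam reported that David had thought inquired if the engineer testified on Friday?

In A, the wh-phrase is extracted from inside a wh-island (introduced by "if"), which blocks movement.
In B, the extraction path crosses only that-complement boundaries, which are transparent.
So B is grammatical.

B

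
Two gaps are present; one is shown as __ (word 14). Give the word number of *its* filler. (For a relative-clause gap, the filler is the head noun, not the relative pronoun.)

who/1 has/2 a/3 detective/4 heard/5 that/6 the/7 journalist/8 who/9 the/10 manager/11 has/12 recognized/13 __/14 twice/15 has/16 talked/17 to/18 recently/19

The marked gap is inside the relative clause, the direct object of "recognized".
Its filler is the head noun "journalist" (via "who"), at word 8.
(The other dependency links word 1 to a gap after word 18.)

8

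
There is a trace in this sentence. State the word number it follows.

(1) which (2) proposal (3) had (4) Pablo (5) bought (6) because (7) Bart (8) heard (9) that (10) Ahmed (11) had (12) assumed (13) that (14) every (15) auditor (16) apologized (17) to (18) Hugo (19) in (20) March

5

The displaced element is "which proposal" (word 2).
It functions as the direct object of "bought", so the gap sits immediately after word 5 ("bought").
Base order: Pablo had bought which proposal because Bart heard that Ahmed had assumed that every auditor apologized to Hugo in March.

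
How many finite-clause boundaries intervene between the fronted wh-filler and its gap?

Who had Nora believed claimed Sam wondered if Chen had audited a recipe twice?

"who" is extracted from the subject of "claimed".
Boundaries crossed, outermost first: [Ø] — 1 in total.

1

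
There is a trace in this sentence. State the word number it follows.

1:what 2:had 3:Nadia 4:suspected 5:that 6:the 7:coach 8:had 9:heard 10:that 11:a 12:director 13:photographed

13

The displaced element is "what" (word 1).
It is linked across 2 clause boundaries (that → that).
It functions as the direct object of "photographed", so the gap sits immediately after word 13 ("photographed").
Base order: Nadia had suspected that the coach had heard that a director photographed what.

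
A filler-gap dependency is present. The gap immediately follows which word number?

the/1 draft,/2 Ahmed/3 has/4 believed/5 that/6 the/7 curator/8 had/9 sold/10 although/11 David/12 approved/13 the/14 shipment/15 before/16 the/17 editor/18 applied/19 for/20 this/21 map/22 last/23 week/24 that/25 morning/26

10

The displaced element is "the draft" (word 2).
It is linked across 1 clause boundary (that).
It functions as the direct object of "sold", so the gap sits immediately after word 10 ("sold").
Base order: Ahmed has believed that the curator had sold the draft although David approved the shipment before the editor applied for this map last week that morning.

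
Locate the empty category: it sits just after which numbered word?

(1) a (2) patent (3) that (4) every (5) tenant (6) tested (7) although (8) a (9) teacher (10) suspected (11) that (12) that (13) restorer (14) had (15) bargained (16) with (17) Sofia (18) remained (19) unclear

6

The displaced element is "a patent" (word 2).
It functions as the direct object of "tested", so the gap sits immediately after word 6 ("tested").
Base order: Every tenant tested a patent although a teacher suspected that that restorer had bargained with Sofia.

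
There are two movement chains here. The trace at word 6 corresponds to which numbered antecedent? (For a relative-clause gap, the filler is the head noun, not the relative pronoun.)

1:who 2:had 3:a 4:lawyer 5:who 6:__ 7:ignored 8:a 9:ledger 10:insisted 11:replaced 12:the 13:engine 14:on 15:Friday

The marked gap is inside the relative clause, the subject of "ignored".
Its filler is the head noun "lawyer" (via "who"), at word 4.
(The other dependency links word 1 to a gap after word 10.)

4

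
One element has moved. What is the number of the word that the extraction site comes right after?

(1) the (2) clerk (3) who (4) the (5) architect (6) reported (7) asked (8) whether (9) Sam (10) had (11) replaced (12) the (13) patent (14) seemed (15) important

The displaced element is "the clerk" (word 2).
It is linked across 1 clause boundary (Ø).
It functions as the subject of "asked", so the gap sits immediately after word 6 ("reported").
Base order: The architect reported that the clerk asked whether Sam had replaced the patent.

6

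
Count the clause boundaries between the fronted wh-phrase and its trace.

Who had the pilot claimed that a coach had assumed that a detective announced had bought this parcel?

"who" is extracted from the subject of "bought".
Boundaries crossed, outermost first: [that], [that], [Ø] — 3 in total.

3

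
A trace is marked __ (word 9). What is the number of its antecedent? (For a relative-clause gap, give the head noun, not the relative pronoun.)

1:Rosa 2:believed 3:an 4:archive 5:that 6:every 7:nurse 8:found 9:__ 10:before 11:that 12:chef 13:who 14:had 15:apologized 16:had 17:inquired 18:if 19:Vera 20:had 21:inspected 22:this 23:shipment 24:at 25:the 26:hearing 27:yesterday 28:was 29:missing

4

The gap at 9 is the object of "found", inside a relative clause.
The relative pronoun is "that" (word 5); it is bound by the head noun immediately before it.
Its filler is the head noun "archive", at word 4.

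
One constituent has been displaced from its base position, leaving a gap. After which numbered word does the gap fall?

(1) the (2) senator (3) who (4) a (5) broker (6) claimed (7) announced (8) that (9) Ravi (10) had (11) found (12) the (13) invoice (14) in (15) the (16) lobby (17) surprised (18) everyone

The displaced element is "the senator" (word 2).
It is linked across 1 clause boundary (Ø).
It functions as the subject of "announced", so the gap sits immediately after word 6 ("claimed").
Base order: A broker claimed that the senator announced that Ravi had found the invoice in the lobby.

6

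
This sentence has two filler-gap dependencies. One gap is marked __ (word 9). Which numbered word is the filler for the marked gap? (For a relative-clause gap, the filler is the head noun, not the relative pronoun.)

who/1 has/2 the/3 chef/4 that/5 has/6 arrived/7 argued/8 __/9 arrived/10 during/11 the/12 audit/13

The marked gap is the subject of "arrived".
Its filler is the fronted wh-phrase "who", at word 1.
(The other dependency links word 4 to a gap after word 5.)

1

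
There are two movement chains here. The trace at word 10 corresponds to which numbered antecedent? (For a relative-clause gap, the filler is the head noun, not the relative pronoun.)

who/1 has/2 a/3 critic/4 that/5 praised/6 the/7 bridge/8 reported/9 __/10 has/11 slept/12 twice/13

1

The marked gap is the subject of "slept".
Its filler is the fronted wh-phrase "who", at word 1.
(The other dependency links word 4 to a gap after word 5.)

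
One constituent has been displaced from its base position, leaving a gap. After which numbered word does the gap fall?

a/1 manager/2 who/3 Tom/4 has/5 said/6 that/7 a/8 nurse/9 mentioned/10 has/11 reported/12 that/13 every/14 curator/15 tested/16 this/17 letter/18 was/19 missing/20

The displaced element is "a manager" (word 2).
It is linked across 2 clause boundaries (that → Ø).
It functions as the subject of "reported", so the gap sits immediately after word 10 ("mentioned").
Base order: Tom has said that a nurse mentioned a manager has reported that every curator tested this letter.

10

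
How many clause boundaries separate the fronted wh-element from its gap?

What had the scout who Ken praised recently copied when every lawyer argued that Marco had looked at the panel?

"what" originates inside the matrix clause — no clause boundary is crossed.

0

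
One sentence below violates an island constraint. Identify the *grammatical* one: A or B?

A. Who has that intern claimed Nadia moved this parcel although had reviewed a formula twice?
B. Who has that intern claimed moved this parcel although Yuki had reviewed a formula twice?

In A, the wh-phrase is extracted from inside an adjunct island (introduced by "although"), which blocks movement.
In B, the extraction path crosses only that-complement boundaries, which are transparent.
So B is grammatical.

B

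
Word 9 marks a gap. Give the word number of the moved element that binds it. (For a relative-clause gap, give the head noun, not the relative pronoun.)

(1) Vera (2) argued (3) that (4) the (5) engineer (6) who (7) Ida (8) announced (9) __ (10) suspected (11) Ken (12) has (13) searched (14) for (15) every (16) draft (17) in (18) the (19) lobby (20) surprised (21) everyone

The gap at 9 is the subject of "suspected", inside a relative clause.
The relative pronoun is "who" (word 6); it is bound by the head noun immediately before it.
Its filler is the head noun "engineer", at word 5.

5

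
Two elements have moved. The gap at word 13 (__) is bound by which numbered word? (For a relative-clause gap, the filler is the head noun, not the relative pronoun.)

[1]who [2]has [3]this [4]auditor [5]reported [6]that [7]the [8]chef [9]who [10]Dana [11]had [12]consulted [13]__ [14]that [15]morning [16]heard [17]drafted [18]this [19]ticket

8

The marked gap is inside the relative clause, the direct object of "consulted".
Its filler is the head noun "chef" (via "who"), at word 8.
(The other dependency links word 1 to a gap after word 16.)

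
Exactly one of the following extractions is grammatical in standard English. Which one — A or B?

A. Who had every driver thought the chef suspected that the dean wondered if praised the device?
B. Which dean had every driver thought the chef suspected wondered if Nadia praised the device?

In A, the wh-phrase is extracted from inside a wh-island (introduced by "if"), which blocks movement.
In B, the extraction path crosses only that-complement boundaries, which are transparent.
So B is grammatical.

B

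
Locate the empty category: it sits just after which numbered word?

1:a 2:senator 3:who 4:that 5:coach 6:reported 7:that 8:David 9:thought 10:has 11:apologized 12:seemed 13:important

9

The displaced element is "a senator" (word 2).
It is linked across 2 clause boundaries (that → Ø).
It functions as the subject of "apologized", so the gap sits immediately after word 9 ("thought").
Base order: That coach reported that David thought that a senator has apologized.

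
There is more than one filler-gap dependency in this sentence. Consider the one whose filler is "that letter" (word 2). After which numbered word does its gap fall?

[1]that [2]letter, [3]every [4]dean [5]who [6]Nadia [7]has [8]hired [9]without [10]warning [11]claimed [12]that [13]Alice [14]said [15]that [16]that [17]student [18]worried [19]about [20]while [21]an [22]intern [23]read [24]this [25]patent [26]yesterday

The displaced element is "that letter" (word 2).
It is linked across 2 clause boundaries (that → that).
It functions as the object of the preposition "about" of "worried", so the gap sits immediately after word 19 ("about").
Base order: Every dean who Nadia has hired without warning claimed that Alice said that that student worried about that letter while an intern read this patent yesterday.

19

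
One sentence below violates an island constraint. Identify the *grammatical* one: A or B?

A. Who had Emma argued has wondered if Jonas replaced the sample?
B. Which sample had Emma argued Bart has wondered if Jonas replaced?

A

In B, the wh-phrase is extracted from inside a wh-island (introduced by "if"), which blocks movement.
In A, the extraction path crosses only that-complement boundaries, which are transparent.
So A is grammatical.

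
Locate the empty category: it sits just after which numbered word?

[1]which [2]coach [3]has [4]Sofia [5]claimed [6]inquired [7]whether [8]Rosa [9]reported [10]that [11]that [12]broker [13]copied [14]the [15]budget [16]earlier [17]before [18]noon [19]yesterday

The displaced element is "which coach" (word 2).
It is linked across 1 clause boundary (Ø).
It functions as the subject of "inquired", so the gap sits immediately after word 5 ("claimed").
Base order: Sofia has claimed that which coach inquired whether Rosa reported that that broker copied the budget earlier before noon yesterday.

5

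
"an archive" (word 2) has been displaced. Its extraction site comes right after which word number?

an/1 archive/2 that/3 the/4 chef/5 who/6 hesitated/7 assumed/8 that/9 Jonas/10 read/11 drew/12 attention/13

The displaced element is "an archive" (word 2).
It is linked across 1 clause boundary (that).
It functions as the direct object of "read", so the gap sits immediately after word 11 ("read").
Base order: The chef who hesitated assumed that Jonas read an archive.

11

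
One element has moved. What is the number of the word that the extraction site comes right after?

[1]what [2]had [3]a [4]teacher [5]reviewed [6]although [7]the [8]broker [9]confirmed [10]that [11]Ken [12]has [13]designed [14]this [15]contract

5

The displaced element is "what" (word 1).
It functions as the direct object of "reviewed", so the gap sits immediately after word 5 ("reviewed").
Base order: A teacher had reviewed what although the broker confirmed that Ken has designed this contract.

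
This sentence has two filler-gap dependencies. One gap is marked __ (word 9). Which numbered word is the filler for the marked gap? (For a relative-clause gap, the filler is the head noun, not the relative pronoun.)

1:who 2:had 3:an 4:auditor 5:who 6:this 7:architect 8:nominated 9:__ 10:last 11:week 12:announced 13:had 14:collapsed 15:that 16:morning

The marked gap is inside the relative clause, the direct object of "nominated".
Its filler is the head noun "auditor" (via "who"), at word 4.
(The other dependency links word 1 to a gap after word 12.)

4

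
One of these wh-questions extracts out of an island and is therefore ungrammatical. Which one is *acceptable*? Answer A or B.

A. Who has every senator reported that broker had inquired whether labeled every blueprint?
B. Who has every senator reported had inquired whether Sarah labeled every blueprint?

In A, the wh-phrase is extracted from inside a wh-island (introduced by "whether"), which blocks movement.
In B, the extraction path crosses only that-complement boundaries, which are transparent.
So B is grammatical.

B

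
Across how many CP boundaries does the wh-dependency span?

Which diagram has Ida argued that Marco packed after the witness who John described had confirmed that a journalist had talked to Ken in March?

1

"which diagram" is extracted from the object of "packed".
Boundaries crossed, outermost first: [that] — 1 in total.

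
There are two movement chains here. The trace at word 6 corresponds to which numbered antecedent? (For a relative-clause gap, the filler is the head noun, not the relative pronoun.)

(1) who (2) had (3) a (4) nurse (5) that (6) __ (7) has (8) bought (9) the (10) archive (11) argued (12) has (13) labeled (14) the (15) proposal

The marked gap is inside the relative clause, the subject of "bought".
Its filler is the head noun "nurse" (via "that"), at word 4.
(The other dependency links word 1 to a gap after word 11.)

4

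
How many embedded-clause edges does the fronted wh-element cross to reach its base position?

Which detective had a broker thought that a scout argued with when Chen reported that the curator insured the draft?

"which detective" is extracted from the PP object of "argued".
Boundaries crossed, outermost first: [that] — 1 in total.

1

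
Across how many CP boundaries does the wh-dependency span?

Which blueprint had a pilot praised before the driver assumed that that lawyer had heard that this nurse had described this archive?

"which blueprint" originates inside the matrix clause — no clause boundary is crossed.

0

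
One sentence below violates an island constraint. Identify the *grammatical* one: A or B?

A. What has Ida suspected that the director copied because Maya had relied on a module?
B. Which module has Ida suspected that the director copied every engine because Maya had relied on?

In B, the wh-phrase is extracted from inside an adjunct island (introduced by "because"), which blocks movement.
In A, the extraction path crosses only that-complement boundaries, which are transparent.
So A is grammatical.

A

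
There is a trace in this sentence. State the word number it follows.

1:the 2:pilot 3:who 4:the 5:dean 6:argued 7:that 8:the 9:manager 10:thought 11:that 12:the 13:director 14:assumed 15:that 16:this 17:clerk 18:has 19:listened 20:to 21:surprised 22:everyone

The displaced element is "the pilot" (word 2).
It is linked across 3 clause boundaries (that → that → that).
It functions as the object of the preposition "to" of "listened", so the gap sits immediately after word 20 ("to").
Base order: The dean argued that the manager thought that the director assumed that this clerk has listened to the pilot.

20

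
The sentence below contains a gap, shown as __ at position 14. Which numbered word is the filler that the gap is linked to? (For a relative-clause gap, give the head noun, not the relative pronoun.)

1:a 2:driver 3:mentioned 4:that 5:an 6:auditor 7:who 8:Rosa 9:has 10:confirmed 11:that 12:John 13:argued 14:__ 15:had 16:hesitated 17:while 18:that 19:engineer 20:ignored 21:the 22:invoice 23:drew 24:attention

6

The gap at 14 is the subject of "hesitated", inside a relative clause.
The relative pronoun is "who" (word 7); it is bound by the head noun immediately before it.
Its filler is the head noun "auditor", at word 6.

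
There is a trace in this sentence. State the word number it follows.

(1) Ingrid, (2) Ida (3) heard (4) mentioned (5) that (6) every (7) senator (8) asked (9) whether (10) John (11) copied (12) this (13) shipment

3

The displaced element is "Ingrid" (word 1).
It is linked across 1 clause boundary (Ø).
It functions as the subject of "mentioned", so the gap sits immediately after word 3 ("heard").
Base order: Ida heard Ingrid mentioned that every senator asked whether John copied this shipment.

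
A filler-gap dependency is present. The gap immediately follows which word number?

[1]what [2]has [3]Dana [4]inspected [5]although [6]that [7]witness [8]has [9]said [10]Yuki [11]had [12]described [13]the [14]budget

The displaced element is "what" (word 1).
It functions as the direct object of "inspected", so the gap sits immediately after word 4 ("inspected").
Base order: Dana has inspected what although that witness has said Yuki had described the budget.

4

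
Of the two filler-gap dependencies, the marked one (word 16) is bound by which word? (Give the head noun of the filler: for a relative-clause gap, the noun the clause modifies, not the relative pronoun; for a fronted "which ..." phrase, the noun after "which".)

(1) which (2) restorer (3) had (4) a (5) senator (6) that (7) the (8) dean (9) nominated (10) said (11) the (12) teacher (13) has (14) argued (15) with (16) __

2

The marked gap is the object of the preposition "with" of "argued".
Its filler is the fronted wh-phrase "which restorer", at word 2.
(The other dependency links word 5 to a gap after word 9.)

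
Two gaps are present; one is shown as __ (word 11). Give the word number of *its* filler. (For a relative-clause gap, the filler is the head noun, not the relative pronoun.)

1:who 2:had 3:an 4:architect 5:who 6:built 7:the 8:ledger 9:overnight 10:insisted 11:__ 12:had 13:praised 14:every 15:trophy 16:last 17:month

1

The marked gap is the subject of "praised".
Its filler is the fronted wh-phrase "who", at word 1.
(The other dependency links word 4 to a gap after word 5.)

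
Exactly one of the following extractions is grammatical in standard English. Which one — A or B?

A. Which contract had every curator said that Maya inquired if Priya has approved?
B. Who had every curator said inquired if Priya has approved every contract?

B

In A, the wh-phrase is extracted from inside a wh-island (introduced by "if"), which blocks movement.
In B, the extraction path crosses only that-complement boundaries, which are transparent.
So B is grammatical.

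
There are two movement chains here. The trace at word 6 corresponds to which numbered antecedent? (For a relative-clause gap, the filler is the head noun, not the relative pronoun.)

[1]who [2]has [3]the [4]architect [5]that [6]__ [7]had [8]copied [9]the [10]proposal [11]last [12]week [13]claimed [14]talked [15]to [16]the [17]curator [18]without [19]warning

The marked gap is inside the relative clause, the subject of "copied".
Its filler is the head noun "architect" (via "that"), at word 4.
(The other dependency links word 1 to a gap after word 13.)

4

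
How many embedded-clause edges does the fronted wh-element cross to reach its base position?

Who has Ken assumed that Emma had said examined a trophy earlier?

2

"who" is extracted from the subject of "examined".
Boundaries crossed, outermost first: [that], [Ø] — 2 in total.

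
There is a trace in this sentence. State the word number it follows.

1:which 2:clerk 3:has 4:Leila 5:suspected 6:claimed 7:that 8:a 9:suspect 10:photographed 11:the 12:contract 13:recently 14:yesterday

5

The displaced element is "which clerk" (word 2).
It is linked across 1 clause boundary (Ø).
It functions as the subject of "claimed", so the gap sits immediately after word 5 ("suspected").
Base order: Leila has suspected which clerk claimed that a suspect photographed the contract recently yesterday.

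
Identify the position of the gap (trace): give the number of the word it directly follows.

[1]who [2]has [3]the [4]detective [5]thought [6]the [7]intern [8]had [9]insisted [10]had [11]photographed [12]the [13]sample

The displaced element is "who" (word 1).
It is linked across 2 clause boundaries (Ø → Ø).
It functions as the subject of "photographed", so the gap sits immediately after word 9 ("insisted").
Base order: The detective has thought the intern had insisted that who had photographed the sample.

9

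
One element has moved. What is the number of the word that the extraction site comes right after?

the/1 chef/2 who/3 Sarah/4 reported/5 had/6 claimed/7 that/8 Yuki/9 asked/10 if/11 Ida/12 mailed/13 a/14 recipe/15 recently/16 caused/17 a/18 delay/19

The displaced element is "the chef" (word 2).
It is linked across 1 clause boundary (Ø).
It functions as the subject of "claimed", so the gap sits immediately after word 5 ("reported").
Base order: Sarah reported that the chef had claimed that Yuki asked if Ida mailed a recipe recently.

5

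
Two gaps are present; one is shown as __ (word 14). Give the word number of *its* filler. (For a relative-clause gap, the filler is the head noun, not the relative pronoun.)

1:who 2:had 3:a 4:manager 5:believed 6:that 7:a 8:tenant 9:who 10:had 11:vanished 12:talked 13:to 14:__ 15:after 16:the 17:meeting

1

The marked gap is the object of the preposition "to" of "talked".
Its filler is the fronted wh-phrase "who", at word 1.
(The other dependency links word 8 to a gap after word 9.)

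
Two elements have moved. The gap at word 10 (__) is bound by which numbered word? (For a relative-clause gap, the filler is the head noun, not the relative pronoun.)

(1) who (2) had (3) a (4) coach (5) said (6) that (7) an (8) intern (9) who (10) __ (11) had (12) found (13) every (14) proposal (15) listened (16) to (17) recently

The marked gap is inside the relative clause, the subject of "found".
Its filler is the head noun "intern" (via "who"), at word 8.
(The other dependency links word 1 to a gap after word 16.)

8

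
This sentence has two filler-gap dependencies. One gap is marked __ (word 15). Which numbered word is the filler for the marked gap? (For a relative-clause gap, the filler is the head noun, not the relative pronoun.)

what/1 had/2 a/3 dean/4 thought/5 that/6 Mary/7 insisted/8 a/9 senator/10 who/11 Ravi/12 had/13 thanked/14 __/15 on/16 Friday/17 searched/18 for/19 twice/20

10

The marked gap is inside the relative clause, the direct object of "thanked".
Its filler is the head noun "senator" (via "who"), at word 10.
(The other dependency links word 1 to a gap after word 19.)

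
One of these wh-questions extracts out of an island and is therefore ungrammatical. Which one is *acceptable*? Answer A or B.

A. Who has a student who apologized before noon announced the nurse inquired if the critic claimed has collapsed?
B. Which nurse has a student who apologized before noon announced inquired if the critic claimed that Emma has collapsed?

In A, the wh-phrase is extracted from inside a wh-island (introduced by "if"), which blocks movement.
In B, the extraction path crosses only that-complement boundaries, which are transparent.
So B is grammatical.

B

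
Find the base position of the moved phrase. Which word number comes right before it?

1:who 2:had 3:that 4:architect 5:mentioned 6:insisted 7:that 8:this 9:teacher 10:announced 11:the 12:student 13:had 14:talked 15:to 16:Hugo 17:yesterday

The displaced element is "who" (word 1).
It is linked across 1 clause boundary (Ø).
It functions as the subject of "insisted", so the gap sits immediately after word 5 ("mentioned").
Base order: That architect had mentioned that who insisted that this teacher announced the student had talked to Hugo yesterday.

5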